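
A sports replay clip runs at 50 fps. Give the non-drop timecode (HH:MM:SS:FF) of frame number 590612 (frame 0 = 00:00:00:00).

590612 ÷ 50 = 11812 full seconds, remainder 12 frames.
11812 s = 3 h 16 min 52 s.
Timecode: 03:16:52:12.

03:16:52:12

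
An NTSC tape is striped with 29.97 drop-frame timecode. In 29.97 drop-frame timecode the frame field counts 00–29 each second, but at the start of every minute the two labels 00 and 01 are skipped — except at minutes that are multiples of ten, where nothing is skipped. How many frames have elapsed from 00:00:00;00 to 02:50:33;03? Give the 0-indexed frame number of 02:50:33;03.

306687

As if non-drop at 30 labels/s: (2 × 3600 + 50 × 60 + 33) × 30 + 3 = 306993.
Minute boundaries passed: 170; those not divisible by 10: 170 − 17 = 153; dropped labels = 2 × 153 = 306.
Actual frame index = 306993 − 306 = 306687.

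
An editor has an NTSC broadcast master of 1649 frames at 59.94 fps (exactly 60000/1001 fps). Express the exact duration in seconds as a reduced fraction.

Running time = 1649 ÷ (60000/1001) = 1649 × 1001/60000 = 1650649/60000 s.

1650649/60000 seconds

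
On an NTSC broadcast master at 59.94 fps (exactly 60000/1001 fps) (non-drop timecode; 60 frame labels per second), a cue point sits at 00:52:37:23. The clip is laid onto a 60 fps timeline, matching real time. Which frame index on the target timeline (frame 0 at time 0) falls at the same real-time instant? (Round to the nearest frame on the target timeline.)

frame 189632

Source frame index: (0×3600 + 52×60 + 37) × 60 + 23 = 189443.
Real time: 189443 / (60000/1001) = 189632443/60000 s.
Target frame: (189632443/60000) × (60) = 189632443/1000 ≈ 189632.443 → 189632.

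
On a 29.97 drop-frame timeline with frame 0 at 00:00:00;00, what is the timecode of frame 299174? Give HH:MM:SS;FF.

02:46:22;14

Each 10-minute DF block holds 10 × 60 × 30 − 9 × 2 = 17982 frames. 299174 ÷ 17982 → 16 full blocks, remainder 11462.
Within the partial block the first minute is 1800 frames and each further minute 1798, so 6 further minute boundaries passed. Total skipped labels = 18 × 16 + 2 × 6 = 300.
Non-drop label index = 299174 + 300 = 299474; at 30 labels/s that is 02:46:22:14, i.e. DF 02:46:22;14.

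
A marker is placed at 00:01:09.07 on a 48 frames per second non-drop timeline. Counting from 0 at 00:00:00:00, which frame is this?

Total seconds to the label: (0 × 3600 + 1 × 60 + 9) = 69.
Frame index = 69 × 48 + 7 = 3319.

3319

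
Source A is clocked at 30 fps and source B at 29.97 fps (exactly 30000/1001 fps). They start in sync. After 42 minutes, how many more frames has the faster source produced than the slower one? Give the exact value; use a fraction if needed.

10800/143 frames

42 min = 2520 s.
A emits 30 × 2520 = 75600 frames; B emits 30000/1001 × 2520 = 10800000/143.
Difference = 10800/143 frames (≈ 75.5245); B is behind A.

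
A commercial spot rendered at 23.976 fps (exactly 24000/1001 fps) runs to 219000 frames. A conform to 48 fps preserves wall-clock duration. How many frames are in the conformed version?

438438 frames

Target frames = source frames × (target rate / source rate) = 219000 × (48)/(24000/1001) = 219000 × 1001/500 = 438438.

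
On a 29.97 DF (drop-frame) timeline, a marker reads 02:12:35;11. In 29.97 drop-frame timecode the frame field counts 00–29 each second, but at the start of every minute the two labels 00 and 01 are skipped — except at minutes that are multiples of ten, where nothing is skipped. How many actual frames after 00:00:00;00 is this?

As if non-drop at 30 labels/s: (2 × 3600 + 12 × 60 + 35) × 30 + 11 = 238661.
Minute boundaries passed: 132; those not divisible by 10: 132 − 13 = 119; dropped labels = 2 × 119 = 238.
Actual frame index = 238661 − 238 = 238423.

238423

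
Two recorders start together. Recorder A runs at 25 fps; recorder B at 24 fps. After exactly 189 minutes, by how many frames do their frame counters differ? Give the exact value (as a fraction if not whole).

11340 frames

189 min = 11340 s.
A emits 25 × 11340 = 283500 frames; B emits 24 × 11340 = 272160.
Difference = 11340 frames; B is behind A.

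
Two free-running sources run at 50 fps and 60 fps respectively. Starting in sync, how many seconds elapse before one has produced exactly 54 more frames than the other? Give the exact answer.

5.4 seconds

The gap grows by |60 − 50| = 10 frames per second.
Time for a 54-frame gap: 54 ÷ (10) = 5.4 s.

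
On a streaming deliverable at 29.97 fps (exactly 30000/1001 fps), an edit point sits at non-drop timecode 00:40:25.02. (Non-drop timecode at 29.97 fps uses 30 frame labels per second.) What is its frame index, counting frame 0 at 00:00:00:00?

72752

Total seconds to the label: (0 × 3600 + 40 × 60 + 25) = 2425.
Frame index = 2425 × 30 + 2 = 72752.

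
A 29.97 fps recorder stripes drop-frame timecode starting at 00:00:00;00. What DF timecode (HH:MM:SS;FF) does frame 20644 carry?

00:11:28;24

Each 10-minute DF block holds 10 × 60 × 30 − 9 × 2 = 17982 frames. 20644 ÷ 17982 → 1 full block, remainder 2662.
Within the partial block the first minute is 1800 frames and each further minute 1798, so 1 further minute boundary passed. Total skipped labels = 18 × 1 + 2 × 1 = 20.
Non-drop label index = 20644 + 20 = 20664; at 30 labels/s that is 00:11:28:24, i.e. DF 00:11:28;24.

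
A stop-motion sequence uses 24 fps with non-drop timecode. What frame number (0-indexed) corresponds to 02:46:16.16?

Total seconds to the label: (2 × 3600 + 46 × 60 + 16) = 9976.
Frame index = 9976 × 24 + 16 = 239440.

frame 239440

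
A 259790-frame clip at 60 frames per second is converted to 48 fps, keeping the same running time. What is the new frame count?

Target frames = source frames × (target rate / source rate) = 259790 × (48)/(60) = 259790 × 4/5 = 207832.

207832 frames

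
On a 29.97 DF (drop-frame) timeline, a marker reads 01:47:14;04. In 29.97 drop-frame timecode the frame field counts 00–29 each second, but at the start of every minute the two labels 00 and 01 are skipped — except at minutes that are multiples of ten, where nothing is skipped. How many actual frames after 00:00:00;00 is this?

192830

As if non-drop at 30 labels/s: (1 × 3600 + 47 × 60 + 14) × 30 + 4 = 193024.
Minute boundaries passed: 107; those not divisible by 10: 107 − 10 = 97; dropped labels = 2 × 97 = 194.
Actual frame index = 193024 − 194 = 192830.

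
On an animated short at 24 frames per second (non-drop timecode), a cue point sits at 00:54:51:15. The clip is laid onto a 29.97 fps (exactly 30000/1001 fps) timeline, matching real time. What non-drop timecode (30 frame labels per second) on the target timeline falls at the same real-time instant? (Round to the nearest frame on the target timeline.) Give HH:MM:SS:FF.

00:54:48:10

Source frame index: (0×3600 + 54×60 + 51) × 24 + 15 = 78999.
Real time: 78999 / (24) = 26333/8 s.
Target frame: (26333/8) × (30000/1001) = 98748750/1001 ≈ 98650.100 → 98650.
At 30 labels/s: frame 98650 → 00:54:48:10.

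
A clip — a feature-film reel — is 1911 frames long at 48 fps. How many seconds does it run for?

39.8125 seconds

Running time = 1911 / (48) = 39.8125 s.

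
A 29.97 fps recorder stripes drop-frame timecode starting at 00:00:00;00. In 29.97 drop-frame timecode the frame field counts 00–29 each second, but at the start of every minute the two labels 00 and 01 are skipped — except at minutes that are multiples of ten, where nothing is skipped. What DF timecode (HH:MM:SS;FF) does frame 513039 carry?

Ten DF minutes hold 17982 frames, so frame 513039 lies in block 28 (frames 503496–521477) with 9543 frames into that block.
The block's first minute is 1800 frames and the rest 1798 each; 9543 frames reaches minute 5, so 28 × 18 + 5 × 2 = 514 labels have been skipped so far.
Adding those back, label number 513039 + 514 = 513553 at 30 labels/s is 17118 s + 13 f = 4 h 45 min 18 s frame 13, i.e. 04:45:18;13.

04:45:18;13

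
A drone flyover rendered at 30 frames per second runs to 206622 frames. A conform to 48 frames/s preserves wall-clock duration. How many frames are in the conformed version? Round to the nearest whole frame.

330595 frames

Frames at target rate = 206622 × (48) / (30) = 1652976/5 ≈ 330595.200.
Nearest whole frame: 330595.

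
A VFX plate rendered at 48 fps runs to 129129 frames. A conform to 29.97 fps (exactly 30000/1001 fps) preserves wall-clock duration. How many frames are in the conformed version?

80625 frames

Target frames = source frames × (target rate / source rate) = 129129 × (30000/1001)/(48) = 129129 × 625/1001 = 80625.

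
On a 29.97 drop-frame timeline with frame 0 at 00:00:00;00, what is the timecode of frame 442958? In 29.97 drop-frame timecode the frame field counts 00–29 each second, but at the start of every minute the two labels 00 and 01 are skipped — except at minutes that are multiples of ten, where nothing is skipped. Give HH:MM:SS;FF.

04:06:20;02

Ten DF minutes hold 17982 frames, so frame 442958 lies in block 24 (frames 431568–449549) with 11390 frames into that block.
The block's first minute is 1800 frames and the rest 1798 each; 11390 frames reaches minute 6, so 24 × 18 + 6 × 2 = 444 labels have been skipped so far.
Adding those back, label number 442958 + 444 = 443402 at 30 labels/s is 14780 s + 2 f = 4 h 6 min 20 s frame 2, i.e. 04:06:20;02.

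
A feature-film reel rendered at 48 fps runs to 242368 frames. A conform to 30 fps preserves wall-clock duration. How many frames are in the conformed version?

151480 frames

Target frames = source frames × (target rate / source rate) = 242368 × (30)/(48) = 242368 × 5/8 = 151480.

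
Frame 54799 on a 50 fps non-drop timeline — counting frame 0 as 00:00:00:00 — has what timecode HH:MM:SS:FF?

54799 ÷ 50 = 1095 full seconds, remainder 49 frames.
1095 s = 0 h 18 min 15 s.
Timecode: 00:18:15:49.

00:18:15:49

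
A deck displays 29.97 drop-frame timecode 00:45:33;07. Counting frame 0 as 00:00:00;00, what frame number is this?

81915

As if non-drop at 30 labels/s: (0 × 3600 + 45 × 60 + 33) × 30 + 7 = 81997.
Minute boundaries passed: 45; those not divisible by 10: 45 − 4 = 41; dropped labels = 2 × 41 = 82.
Actual frame index = 81997 − 82 = 81915.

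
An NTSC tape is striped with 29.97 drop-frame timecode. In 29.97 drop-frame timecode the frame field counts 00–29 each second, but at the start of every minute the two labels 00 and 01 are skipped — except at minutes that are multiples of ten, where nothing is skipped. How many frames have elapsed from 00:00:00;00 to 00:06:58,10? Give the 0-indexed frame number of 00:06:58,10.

12538

Complete 10-minute blocks: 0, each 17982 frames → 0.
Remaining 6 whole minutes in the current block: 1800 + 5 × 1798 = 10790 frames.
Within the current minute: 58 × 30 + 10 − 2 = 1748 (labels ;00/;01 skipped at this minute). Total = 0 + 10790 + 1748 = 12538.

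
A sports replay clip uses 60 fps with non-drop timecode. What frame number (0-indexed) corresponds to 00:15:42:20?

56540

Total seconds to the label: (0 × 3600 + 15 × 60 + 42) = 942.
Frame index = 942 × 60 + 20 = 56540.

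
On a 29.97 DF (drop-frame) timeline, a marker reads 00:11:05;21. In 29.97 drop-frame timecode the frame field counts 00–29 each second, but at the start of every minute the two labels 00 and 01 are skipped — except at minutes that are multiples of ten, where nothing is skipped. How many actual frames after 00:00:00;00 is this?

Complete 10-minute blocks: 1, each 17982 frames → 17982.
Remaining 1 whole minute in the current block: 1800 + 0 × 1798 = 1800 frames.
Within the current minute: 5 × 30 + 21 − 2 = 169 (labels ;00/;01 skipped at this minute). Total = 17982 + 1800 + 169 = 19951.

19951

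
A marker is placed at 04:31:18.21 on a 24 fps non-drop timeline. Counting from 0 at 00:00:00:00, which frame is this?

390693

Total seconds to the label: (4 × 3600 + 31 × 60 + 18) = 16278.
Frame index = 16278 × 24 + 21 = 390693.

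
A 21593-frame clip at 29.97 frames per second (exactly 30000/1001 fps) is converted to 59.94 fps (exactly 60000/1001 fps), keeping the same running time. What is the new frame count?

Target frames = source frames × (target rate / source rate) = 21593 × (60000/1001)/(30000/1001) = 21593 × 2 = 43186.

43186 frames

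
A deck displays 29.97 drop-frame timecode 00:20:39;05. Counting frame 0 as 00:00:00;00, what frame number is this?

37139

As if non-drop at 30 labels/s: (0 × 3600 + 20 × 60 + 39) × 30 + 5 = 37175.
Minute boundaries passed: 20; those not divisible by 10: 20 − 2 = 18; dropped labels = 2 × 18 = 36.
Actual frame index = 37175 − 36 = 37139.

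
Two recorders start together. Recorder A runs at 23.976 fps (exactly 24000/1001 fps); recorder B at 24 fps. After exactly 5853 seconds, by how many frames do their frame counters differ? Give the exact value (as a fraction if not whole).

140472/1001 frames

A emits 24000/1001 × 5853 = 140472000/1001 frames; B emits 24 × 5853 = 140472.
Difference = 140472/1001 frames (≈ 140.3317); B is ahead of A.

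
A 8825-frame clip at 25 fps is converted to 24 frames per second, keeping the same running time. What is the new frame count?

Target frames = source frames × (target rate / source rate) = 8825 × (24)/(25) = 8825 × 24/25 = 8472.

8472 frames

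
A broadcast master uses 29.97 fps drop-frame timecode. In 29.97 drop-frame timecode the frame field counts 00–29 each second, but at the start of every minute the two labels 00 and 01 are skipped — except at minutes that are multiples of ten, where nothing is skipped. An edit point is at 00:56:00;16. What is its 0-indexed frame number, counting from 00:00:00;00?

100714

Complete 10-minute blocks: 5, each 17982 frames → 89910.
Remaining 6 whole minutes in the current block: 1800 + 5 × 1798 = 10790 frames.
Within the current minute: 0 × 30 + 16 − 2 = 14 (labels ;00/;01 skipped at this minute). Total = 89910 + 10790 + 14 = 100714.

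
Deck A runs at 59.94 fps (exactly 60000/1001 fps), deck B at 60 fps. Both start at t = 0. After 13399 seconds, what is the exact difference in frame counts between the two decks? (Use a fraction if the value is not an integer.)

A emits 60000/1001 × 13399 = 803940000/1001 frames; B emits 60 × 13399 = 803940.
Difference = 803940/1001 frames (≈ 803.1369); B is ahead of A.

803940/1001 frames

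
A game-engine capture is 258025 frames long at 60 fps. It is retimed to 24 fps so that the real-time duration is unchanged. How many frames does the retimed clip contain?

103210 frames

Target frames = source frames × (target rate / source rate) = 258025 × (24)/(60) = 258025 × 2/5 = 103210.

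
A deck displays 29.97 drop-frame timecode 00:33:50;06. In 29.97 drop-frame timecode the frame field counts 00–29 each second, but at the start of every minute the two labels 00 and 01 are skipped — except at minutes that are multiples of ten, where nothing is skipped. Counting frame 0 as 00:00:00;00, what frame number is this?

60846

As if non-drop at 30 labels/s: (0 × 3600 + 33 × 60 + 50) × 30 + 6 = 60906.
Minute boundaries passed: 33; those not divisible by 10: 33 − 3 = 30; dropped labels = 2 × 30 = 60.
Actual frame index = 60906 − 60 = 60846.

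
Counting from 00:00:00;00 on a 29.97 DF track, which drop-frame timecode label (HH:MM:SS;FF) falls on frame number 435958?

04:02:26;14

Each 10-minute DF block holds 10 × 60 × 30 − 9 × 2 = 17982 frames. 435958 ÷ 17982 → 24 full blocks, remainder 4390.
Within the partial block the first minute is 1800 frames and each further minute 1798, so 2 further minute boundaries passed. Total skipped labels = 18 × 24 + 2 × 2 = 436.
Non-drop label index = 435958 + 436 = 436394; at 30 labels/s that is 04:02:26:14, i.e. DF 04:02:26;14.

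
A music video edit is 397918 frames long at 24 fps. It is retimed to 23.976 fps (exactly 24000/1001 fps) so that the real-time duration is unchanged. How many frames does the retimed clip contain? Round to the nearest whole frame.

Frames at target rate = 397918 × (24000/1001) / (24) = 397918000/1001 ≈ 397520.480.
Nearest whole frame: 397520.

397520 frames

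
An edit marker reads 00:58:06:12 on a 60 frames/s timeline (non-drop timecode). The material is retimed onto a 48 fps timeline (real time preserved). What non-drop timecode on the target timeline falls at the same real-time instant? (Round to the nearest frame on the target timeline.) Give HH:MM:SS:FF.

Source frame index: (0×3600 + 58×60 + 6) × 60 + 12 = 209172.
Real time: 209172 / (60) = 17431/5 s.
Target frame: (17431/5) × (48) = 836688/5 ≈ 167337.600 → 167338.
At 48 labels/s: frame 167338 → 00:58:06:10.

00:58:06:10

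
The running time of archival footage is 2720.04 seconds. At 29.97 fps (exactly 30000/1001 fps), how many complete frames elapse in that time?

81519 frames

Frames = 2720.04 × 30000/1001 = 81601200/1001 ≈ 81519.6803.
Complete frames: 81519.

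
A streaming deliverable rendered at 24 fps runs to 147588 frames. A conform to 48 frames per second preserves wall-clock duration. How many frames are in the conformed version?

Frames at target rate = 147588 × (48) / (24) = 295176.

295176 frames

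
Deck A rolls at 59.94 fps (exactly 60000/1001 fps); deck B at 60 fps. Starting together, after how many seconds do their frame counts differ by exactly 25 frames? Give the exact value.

5005/12 seconds

The gap grows by |60 − 60000/1001| = 60/1001 frames per second.
Time for a 25-frame gap: 25 ÷ (60/1001) = 5005/12 s.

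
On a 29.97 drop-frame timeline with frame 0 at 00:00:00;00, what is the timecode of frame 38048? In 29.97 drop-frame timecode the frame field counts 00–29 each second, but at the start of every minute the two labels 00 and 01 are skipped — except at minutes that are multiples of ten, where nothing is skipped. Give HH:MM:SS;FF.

Ten DF minutes hold 17982 frames, so frame 38048 lies in block 2 (frames 35964–53945) with 2084 frames into that block.
The block's first minute is 1800 frames and the rest 1798 each; 2084 frames reaches minute 1, so 2 × 18 + 1 × 2 = 38 labels have been skipped so far.
Adding those back, label number 38048 + 38 = 38086 at 30 labels/s is 1269 s + 16 f = 0 h 21 min 9 s frame 16, i.e. 00:21:09;16.

00:21:09;16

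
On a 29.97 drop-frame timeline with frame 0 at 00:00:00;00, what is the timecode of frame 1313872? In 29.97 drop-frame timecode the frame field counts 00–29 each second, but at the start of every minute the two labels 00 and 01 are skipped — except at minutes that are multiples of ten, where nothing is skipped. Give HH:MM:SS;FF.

12:10:39;16

Each 10-minute DF block holds 10 × 60 × 30 − 9 × 2 = 17982 frames. 1313872 ÷ 17982 → 73 full blocks, remainder 1186.
Within the partial block the first minute is 1800 frames and each further minute 1798, so 0 further minute boundaries passed. Total skipped labels = 18 × 73 + 2 × 0 = 1314.
Non-drop label index = 1313872 + 1314 = 1315186; at 30 labels/s that is 12:10:39:16, i.e. DF 12:10:39;16.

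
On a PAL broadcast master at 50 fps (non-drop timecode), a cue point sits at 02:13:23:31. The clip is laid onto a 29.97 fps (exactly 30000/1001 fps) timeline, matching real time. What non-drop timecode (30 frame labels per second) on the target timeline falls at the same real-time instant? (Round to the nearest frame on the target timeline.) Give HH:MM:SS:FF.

Source frame index: (2×3600 + 13×60 + 23) × 50 + 31 = 400181.
Real time: 400181 / (50) = 400181/50 s.
Target frame: (400181/50) × (30000/1001) = 240108600/1001 ≈ 239868.731 → 239869.
At 30 labels/s: frame 239869 → 02:13:15:19.

02:13:15:19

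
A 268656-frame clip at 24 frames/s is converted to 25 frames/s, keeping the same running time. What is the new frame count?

279850 frames

Target frames = source frames × (target rate / source rate) = 268656 × (25)/(24) = 268656 × 25/24 = 279850.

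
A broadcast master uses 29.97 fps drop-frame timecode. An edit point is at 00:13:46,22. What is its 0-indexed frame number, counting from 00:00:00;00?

Complete 10-minute blocks: 1, each 17982 frames → 17982.
Remaining 3 whole minutes in the current block: 1800 + 2 × 1798 = 5396 frames.
Within the current minute: 46 × 30 + 22 − 2 = 1400 (labels ;00/;01 skipped at this minute). Total = 17982 + 5396 + 1400 = 24778.

24778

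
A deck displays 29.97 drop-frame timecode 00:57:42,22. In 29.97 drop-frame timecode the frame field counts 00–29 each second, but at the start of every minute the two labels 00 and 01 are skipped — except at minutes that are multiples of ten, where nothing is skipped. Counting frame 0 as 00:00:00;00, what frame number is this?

103778

As if non-drop at 30 labels/s: (0 × 3600 + 57 × 60 + 42) × 30 + 22 = 103882.
Minute boundaries passed: 57; those not divisible by 10: 57 − 5 = 52; dropped labels = 2 × 52 = 104.
Actual frame index = 103882 − 104 = 103778.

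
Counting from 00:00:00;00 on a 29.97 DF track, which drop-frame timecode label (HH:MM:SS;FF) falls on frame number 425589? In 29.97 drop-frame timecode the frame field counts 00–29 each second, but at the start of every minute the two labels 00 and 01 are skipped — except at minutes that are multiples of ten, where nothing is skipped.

03:56:40;15

Each 10-minute DF block holds 10 × 60 × 30 − 9 × 2 = 17982 frames. 425589 ÷ 17982 → 23 full blocks, remainder 12003.
Within the partial block the first minute is 1800 frames and each further minute 1798, so 6 further minute boundaries passed. Total skipped labels = 18 × 23 + 2 × 6 = 426.
Non-drop label index = 425589 + 426 = 426015; at 30 labels/s that is 03:56:40:15, i.e. DF 03:56:40;15.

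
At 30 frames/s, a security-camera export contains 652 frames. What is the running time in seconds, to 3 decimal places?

Running time = 652 × 1/30 = 326/15 s ≈ 21.733 s.

21.733 seconds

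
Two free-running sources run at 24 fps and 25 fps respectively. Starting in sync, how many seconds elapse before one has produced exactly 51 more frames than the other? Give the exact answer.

The gap grows by |25 − 24| = 1 frame per second.
Time for a 51-frame gap: 51 ÷ (1) = 51 s.

51 seconds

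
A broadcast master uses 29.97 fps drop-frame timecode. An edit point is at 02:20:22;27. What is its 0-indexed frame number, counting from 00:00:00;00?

Complete 10-minute blocks: 14, each 17982 frames → 251748.
Remaining 0 whole minutes in the current block: 0 frames.
Within the current minute: 22 × 30 + 27 = 687. Total = 251748 + 0 + 687 = 252435.

252435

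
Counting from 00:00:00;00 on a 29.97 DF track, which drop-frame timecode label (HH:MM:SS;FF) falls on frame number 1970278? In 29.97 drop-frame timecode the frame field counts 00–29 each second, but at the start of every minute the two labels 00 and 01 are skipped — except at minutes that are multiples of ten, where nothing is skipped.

Each 10-minute DF block holds 10 × 60 × 30 − 9 × 2 = 17982 frames. 1970278 ÷ 17982 → 109 full blocks, remainder 10240.
Within the partial block the first minute is 1800 frames and each further minute 1798, so 5 further minute boundaries passed. Total skipped labels = 18 × 109 + 2 × 5 = 1972.
Non-drop label index = 1970278 + 1972 = 1972250; at 30 labels/s that is 18:15:41:20, i.e. DF 18:15:41;20.

18:15:41;20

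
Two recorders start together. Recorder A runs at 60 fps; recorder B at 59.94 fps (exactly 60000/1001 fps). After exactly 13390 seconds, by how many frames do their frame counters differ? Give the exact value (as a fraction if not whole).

61800/77 frames

A emits 60 × 13390 = 803400 frames; B emits 60000/1001 × 13390 = 61800000/77.
Difference = 61800/77 frames (≈ 802.5974); B is behind A.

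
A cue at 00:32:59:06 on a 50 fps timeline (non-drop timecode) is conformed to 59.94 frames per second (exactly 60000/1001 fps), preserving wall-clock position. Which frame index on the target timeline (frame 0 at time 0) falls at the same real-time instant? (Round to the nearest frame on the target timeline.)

frame 118629

Source frame index: (0×3600 + 32×60 + 59) × 50 + 6 = 98956.
Real time: 98956 / (50) = 49478/25 s.
Target frame: (49478/25) × (60000/1001) = 830400/7 ≈ 118628.571 → 118629.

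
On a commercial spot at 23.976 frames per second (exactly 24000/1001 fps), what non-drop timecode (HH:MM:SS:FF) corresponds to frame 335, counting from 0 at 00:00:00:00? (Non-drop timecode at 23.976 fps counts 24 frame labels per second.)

00:00:13:23

335 ÷ 24 = 13 full seconds, remainder 23 frames.
13 s = 0 h 0 min 13 s.
Timecode: 00:00:13:23.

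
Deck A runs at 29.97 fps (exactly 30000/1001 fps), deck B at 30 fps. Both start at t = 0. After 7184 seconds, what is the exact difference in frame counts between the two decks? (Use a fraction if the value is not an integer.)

A emits 30000/1001 × 7184 = 215520000/1001 frames; B emits 30 × 7184 = 215520.
Difference = 215520/1001 frames (≈ 215.3047); B is ahead of A.

215520/1001 frames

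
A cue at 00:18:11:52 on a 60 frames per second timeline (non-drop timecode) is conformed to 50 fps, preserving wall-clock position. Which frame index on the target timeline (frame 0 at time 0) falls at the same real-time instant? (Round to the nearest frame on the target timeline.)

frame 54593

Source frame index: (0×3600 + 18×60 + 11) × 60 + 52 = 65512.
Real time: 65512 / (60) = 16378/15 s.
Target frame: (16378/15) × (50) = 163780/3 ≈ 54593.333 → 54593.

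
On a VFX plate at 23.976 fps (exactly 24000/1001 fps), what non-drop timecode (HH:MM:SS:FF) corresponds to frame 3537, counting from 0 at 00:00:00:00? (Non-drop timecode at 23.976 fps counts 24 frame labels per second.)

3537 ÷ 24 = 147 full seconds, remainder 9 frames.
147 s = 0 h 2 min 27 s.
Timecode: 00:02:27:09.

00:02:27:09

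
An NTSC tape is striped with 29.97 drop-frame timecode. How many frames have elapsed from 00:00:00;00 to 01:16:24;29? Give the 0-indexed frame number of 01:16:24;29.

Complete 10-minute blocks: 7, each 17982 frames → 125874.
Remaining 6 whole minutes in the current block: 1800 + 5 × 1798 = 10790 frames.
Within the current minute: 24 × 30 + 29 − 2 = 747 (labels ;00/;01 skipped at this minute). Total = 125874 + 10790 + 747 = 137411.

137411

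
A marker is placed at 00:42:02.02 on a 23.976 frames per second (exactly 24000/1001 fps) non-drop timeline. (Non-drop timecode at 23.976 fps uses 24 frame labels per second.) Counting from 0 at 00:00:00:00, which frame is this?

Total seconds to the label: (0 × 3600 + 42 × 60 + 2) = 2522.
Frame index = 2522 × 24 + 2 = 60530.

60530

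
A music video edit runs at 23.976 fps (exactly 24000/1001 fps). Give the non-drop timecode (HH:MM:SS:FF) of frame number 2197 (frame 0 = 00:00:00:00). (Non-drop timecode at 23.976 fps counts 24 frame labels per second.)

00:01:31:13

2197 ÷ 24 = 91 full seconds, remainder 13 frames.
91 s = 0 h 1 min 31 s.
Timecode: 00:01:31:13.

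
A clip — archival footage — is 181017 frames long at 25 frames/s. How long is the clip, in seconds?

7240.68 seconds

Running time = 181017 / (25) = 7240.68 s.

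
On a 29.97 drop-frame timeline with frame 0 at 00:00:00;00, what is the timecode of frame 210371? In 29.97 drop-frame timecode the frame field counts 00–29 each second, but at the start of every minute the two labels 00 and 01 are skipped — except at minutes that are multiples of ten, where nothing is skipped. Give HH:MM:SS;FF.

01:56:59;11

Ten DF minutes hold 17982 frames, so frame 210371 lies in block 11 (frames 197802–215783) with 12569 frames into that block.
The block's first minute is 1800 frames and the rest 1798 each; 12569 frames reaches minute 6, so 11 × 18 + 6 × 2 = 210 labels have been skipped so far.
Adding those back, label number 210371 + 210 = 210581 at 30 labels/s is 7019 s + 11 f = 1 h 56 min 59 s frame 11, i.e. 01:56:59;11.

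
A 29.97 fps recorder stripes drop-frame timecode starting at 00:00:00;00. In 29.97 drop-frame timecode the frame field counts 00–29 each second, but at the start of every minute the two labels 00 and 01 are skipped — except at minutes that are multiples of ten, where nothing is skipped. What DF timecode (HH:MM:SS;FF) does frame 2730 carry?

00:01:31;02

Each 10-minute DF block holds 10 × 60 × 30 − 9 × 2 = 17982 frames. 2730 ÷ 17982 → 0 full blocks, remainder 2730.
Within the partial block the first minute is 1800 frames and each further minute 1798, so 1 further minute boundary passed. Total skipped labels = 18 × 0 + 2 × 1 = 2.
Non-drop label index = 2730 + 2 = 2732; at 30 labels/s that is 00:01:31:02, i.e. DF 00:01:31;02.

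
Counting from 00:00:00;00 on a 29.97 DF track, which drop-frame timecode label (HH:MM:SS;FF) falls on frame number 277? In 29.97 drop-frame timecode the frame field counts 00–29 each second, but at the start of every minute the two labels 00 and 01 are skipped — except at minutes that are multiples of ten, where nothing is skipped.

Ten DF minutes hold 17982 frames, so frame 277 lies in block 0 (frames 0–17981) with 277 frames into that block.
The block's first minute is 1800 frames and the rest 1798 each; 277 frames reaches minute 0, so 0 × 18 + 0 × 2 = 0 labels have been skipped so far.
Adding those back, label number 277 + 0 = 277 at 30 labels/s is 9 s + 7 f = 0 h 0 min 9 s frame 7, i.e. 00:00:09;07.

00:00:09;07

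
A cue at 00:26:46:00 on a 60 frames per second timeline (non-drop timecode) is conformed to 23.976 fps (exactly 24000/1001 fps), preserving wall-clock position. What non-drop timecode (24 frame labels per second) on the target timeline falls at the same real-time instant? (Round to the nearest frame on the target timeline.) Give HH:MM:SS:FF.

Source frame index: (0×3600 + 26×60 + 46) × 60 + 0 = 96360.
Real time: 96360 / (60) = 1606 s.
Target frame: (1606) × (24000/1001) = 3504000/91 ≈ 38505.495 → 38505.
At 24 labels/s: frame 38505 → 00:26:44:09.

00:26:44:09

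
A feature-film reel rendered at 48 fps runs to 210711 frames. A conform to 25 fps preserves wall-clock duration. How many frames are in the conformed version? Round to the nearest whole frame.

109745 frames

Frames at target rate = 210711 × (25) / (48) = 1755925/16 ≈ 109745.312.
Nearest whole frame: 109745.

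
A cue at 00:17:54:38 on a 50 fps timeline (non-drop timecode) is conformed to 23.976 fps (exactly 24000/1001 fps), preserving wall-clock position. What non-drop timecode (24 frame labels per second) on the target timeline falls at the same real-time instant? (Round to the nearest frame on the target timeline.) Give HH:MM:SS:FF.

Source frame index: (0×3600 + 17×60 + 54) × 50 + 38 = 53738.
Real time: 53738 / (50) = 26869/25 s.
Target frame: (26869/25) × (24000/1001) = 25794240/1001 ≈ 25768.472 → 25768.
At 24 labels/s: frame 25768 → 00:17:53:16.

00:17:53:16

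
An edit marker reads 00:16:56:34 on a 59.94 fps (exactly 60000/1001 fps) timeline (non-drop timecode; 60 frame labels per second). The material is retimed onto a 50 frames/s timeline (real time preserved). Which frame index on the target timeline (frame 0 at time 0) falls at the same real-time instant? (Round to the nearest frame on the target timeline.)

frame 50879

Source frame index: (0×3600 + 16×60 + 56) × 60 + 34 = 60994.
Real time: 60994 / (60000/1001) = 30527497/30000 s.
Target frame: (30527497/30000) × (50) = 30527497/600 ≈ 50879.162 → 50879.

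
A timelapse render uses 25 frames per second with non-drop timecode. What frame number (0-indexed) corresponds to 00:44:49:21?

frame 67246

Total seconds to the label: (0 × 3600 + 44 × 60 + 49) = 2689.
Frame index = 2689 × 25 + 21 = 67246.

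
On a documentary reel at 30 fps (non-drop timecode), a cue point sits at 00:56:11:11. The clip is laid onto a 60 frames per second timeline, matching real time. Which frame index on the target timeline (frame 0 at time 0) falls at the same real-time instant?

Source frame index: (0×3600 + 56×60 + 11) × 30 + 11 = 101141.
Real time: 101141 / (30) = 101141/30 s.
Target frame: (101141/30) × (60) = 202282.

frame 202282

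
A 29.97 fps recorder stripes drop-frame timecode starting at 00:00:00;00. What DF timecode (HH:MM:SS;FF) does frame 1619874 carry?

15:00:49;24

Each 10-minute DF block holds 10 × 60 × 30 − 9 × 2 = 17982 frames. 1619874 ÷ 17982 → 90 full blocks, remainder 1494.
Within the partial block the first minute is 1800 frames and each further minute 1798, so 0 further minute boundaries passed. Total skipped labels = 18 × 90 + 2 × 0 = 1620.
Non-drop label index = 1619874 + 1620 = 1621494; at 30 labels/s that is 15:00:49:24, i.e. DF 15:00:49;24.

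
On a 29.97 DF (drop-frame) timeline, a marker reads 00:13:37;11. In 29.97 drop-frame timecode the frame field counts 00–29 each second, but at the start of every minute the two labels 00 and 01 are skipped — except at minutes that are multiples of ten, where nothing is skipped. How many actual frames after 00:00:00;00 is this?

24497

Complete 10-minute blocks: 1, each 17982 frames → 17982.
Remaining 3 whole minutes in the current block: 1800 + 2 × 1798 = 5396 frames.
Within the current minute: 37 × 30 + 11 − 2 = 1119 (labels ;00/;01 skipped at this minute). Total = 17982 + 5396 + 1119 = 24497.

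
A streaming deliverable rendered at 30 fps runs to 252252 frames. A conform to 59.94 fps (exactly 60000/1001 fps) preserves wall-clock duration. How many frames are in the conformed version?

Target frames = source frames × (target rate / source rate) = 252252 × (60000/1001)/(30) = 252252 × 2000/1001 = 504000.

504000 frames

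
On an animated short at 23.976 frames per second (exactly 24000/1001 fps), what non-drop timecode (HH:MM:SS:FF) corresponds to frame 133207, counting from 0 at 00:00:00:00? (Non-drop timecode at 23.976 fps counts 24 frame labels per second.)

01:32:30:07

133207 ÷ 24 = 5550 full seconds, remainder 7 frames.
5550 s = 1 h 32 min 30 s.
Timecode: 01:32:30:07.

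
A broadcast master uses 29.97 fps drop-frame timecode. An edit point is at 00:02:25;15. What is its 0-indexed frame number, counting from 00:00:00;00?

4361

As if non-drop at 30 labels/s: (0 × 3600 + 2 × 60 + 25) × 30 + 15 = 4365.
Minute boundaries passed: 2; those not divisible by 10: 2 − 0 = 2; dropped labels = 2 × 2 = 4.
Actual frame index = 4365 − 4 = 4361.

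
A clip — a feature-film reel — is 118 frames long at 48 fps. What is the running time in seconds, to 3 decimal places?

2.458 seconds

Running time = 118 × 1/48 = 59/24 s ≈ 2.458 s.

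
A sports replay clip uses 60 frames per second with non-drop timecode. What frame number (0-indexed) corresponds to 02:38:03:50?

569030

Total seconds to the label: (2 × 3600 + 38 × 60 + 3) = 9483.
Frame index = 9483 × 60 + 50 = 569030.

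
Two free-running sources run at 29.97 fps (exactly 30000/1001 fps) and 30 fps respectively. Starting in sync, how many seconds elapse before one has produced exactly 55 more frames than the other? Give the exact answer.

11011/6 seconds

The gap grows by |30 − 30000/1001| = 30/1001 frames per second.
Time for a 55-frame gap: 55 ÷ (30/1001) = 11011/6 s.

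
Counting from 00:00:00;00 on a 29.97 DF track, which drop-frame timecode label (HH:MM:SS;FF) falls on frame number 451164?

04:10:53;24

Ten DF minutes hold 17982 frames, so frame 451164 lies in block 25 (frames 449550–467531) with 1614 frames into that block.
The block's first minute is 1800 frames and the rest 1798 each; 1614 frames reaches minute 0, so 25 × 18 + 0 × 2 = 450 labels have been skipped so far.
Adding those back, label number 451164 + 450 = 451614 at 30 labels/s is 15053 s + 24 f = 4 h 10 min 53 s frame 24, i.e. 04:10:53;24.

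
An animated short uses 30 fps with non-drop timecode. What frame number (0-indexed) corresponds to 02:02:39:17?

Total seconds to the label: (2 × 3600 + 2 × 60 + 39) = 7359.
Frame index = 7359 × 30 + 17 = 220787.

220787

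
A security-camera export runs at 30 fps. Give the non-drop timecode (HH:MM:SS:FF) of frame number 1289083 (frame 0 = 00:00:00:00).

1289083 ÷ 30 = 42969 full seconds, remainder 13 frames.
42969 s = 11 h 56 min 9 s.
Timecode: 11:56:09:13.

11:56:09:13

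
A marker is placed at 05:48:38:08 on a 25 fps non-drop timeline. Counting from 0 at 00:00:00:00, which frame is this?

522958

Total seconds to the label: (5 × 3600 + 48 × 60 + 38) = 20918.
Frame index = 20918 × 25 + 8 = 522958.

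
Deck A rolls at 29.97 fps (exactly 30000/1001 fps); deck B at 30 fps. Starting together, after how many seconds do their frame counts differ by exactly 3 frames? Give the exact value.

100.1 seconds

The gap grows by |30 − 30000/1001| = 30/1001 frames per second.
Time for a 3-frame gap: 3 ÷ (30/1001) = 100.1 s.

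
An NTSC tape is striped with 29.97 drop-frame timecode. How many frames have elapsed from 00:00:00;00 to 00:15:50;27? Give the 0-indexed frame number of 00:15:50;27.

Complete 10-minute blocks: 1, each 17982 frames → 17982.
Remaining 5 whole minutes in the current block: 1800 + 4 × 1798 = 8992 frames.
Within the current minute: 50 × 30 + 27 − 2 = 1525 (labels ;00/;01 skipped at this minute). Total = 17982 + 8992 + 1525 = 28499.

28499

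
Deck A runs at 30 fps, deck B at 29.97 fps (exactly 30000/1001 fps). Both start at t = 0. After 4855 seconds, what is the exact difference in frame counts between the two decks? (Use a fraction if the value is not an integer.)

145650/1001 frames

A emits 30 × 4855 = 145650 frames; B emits 30000/1001 × 4855 = 145650000/1001.
Difference = 145650/1001 frames (≈ 145.5045); B is behind A.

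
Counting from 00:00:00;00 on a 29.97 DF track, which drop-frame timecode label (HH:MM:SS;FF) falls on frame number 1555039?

14:24:46;15

Each 10-minute DF block holds 10 × 60 × 30 − 9 × 2 = 17982 frames. 1555039 ÷ 17982 → 86 full blocks, remainder 8587.
Within the partial block the first minute is 1800 frames and each further minute 1798, so 4 further minute boundaries passed. Total skipped labels = 18 × 86 + 2 × 4 = 1556.
Non-drop label index = 1555039 + 1556 = 1556595; at 30 labels/s that is 14:24:46:15, i.e. DF 14:24:46;15.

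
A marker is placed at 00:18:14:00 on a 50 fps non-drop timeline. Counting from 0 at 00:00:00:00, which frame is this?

frame 54700

Total seconds to the label: (0 × 3600 + 18 × 60 + 14) = 1094.
Frame index = 1094 × 50 + 0 = 54700.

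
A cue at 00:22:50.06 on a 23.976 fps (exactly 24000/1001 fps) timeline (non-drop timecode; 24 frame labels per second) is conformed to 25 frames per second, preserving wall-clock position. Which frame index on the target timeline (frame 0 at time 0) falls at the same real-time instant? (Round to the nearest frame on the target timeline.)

Source frame index: (0×3600 + 22×60 + 50) × 24 + 6 = 32886.
Real time: 32886 / (24000/1001) = 5486481/4000 s.
Target frame: (5486481/4000) × (25) = 5486481/160 ≈ 34290.506 → 34291.

frame 34291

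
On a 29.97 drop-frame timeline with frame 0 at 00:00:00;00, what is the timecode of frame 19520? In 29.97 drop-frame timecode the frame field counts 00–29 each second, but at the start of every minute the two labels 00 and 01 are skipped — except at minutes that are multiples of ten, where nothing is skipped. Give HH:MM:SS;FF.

00:10:51;08

Each 10-minute DF block holds 10 × 60 × 30 − 9 × 2 = 17982 frames. 19520 ÷ 17982 → 1 full block, remainder 1538.
Within the partial block the first minute is 1800 frames and each further minute 1798, so 0 further minute boundaries passed. Total skipped labels = 18 × 1 + 2 × 0 = 18.
Non-drop label index = 19520 + 18 = 19538; at 30 labels/s that is 00:10:51:08, i.e. DF 00:10:51;08.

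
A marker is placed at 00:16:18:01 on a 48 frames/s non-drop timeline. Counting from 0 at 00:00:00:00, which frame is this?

frame 46945

Total seconds to the label: (0 × 3600 + 16 × 60 + 18) = 978.
Frame index = 978 × 48 + 1 = 46945.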